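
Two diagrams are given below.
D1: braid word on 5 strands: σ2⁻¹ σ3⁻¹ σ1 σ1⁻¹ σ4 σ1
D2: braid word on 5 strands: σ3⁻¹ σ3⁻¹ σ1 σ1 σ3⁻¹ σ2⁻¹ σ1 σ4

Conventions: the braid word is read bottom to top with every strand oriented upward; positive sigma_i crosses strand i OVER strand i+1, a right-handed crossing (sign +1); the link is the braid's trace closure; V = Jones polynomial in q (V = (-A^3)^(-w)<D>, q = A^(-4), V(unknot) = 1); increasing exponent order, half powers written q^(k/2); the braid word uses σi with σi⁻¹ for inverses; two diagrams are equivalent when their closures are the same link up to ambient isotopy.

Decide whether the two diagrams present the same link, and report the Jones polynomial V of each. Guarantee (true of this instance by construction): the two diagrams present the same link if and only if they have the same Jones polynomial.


equivalent: no
D1 (bracket 1; 6 crossings at w = 0): V = 1
D2 (bracket -A^-12 + A^-8 - A^-4 + 3 - A^4 + A^8 - A^12; 8 crossings at w = 0): V = -q^-3 + q^-2 - q^-1 + 3 - q + q^2 - q^3
key observation: 2 values of V(q) split the 2 diagrams


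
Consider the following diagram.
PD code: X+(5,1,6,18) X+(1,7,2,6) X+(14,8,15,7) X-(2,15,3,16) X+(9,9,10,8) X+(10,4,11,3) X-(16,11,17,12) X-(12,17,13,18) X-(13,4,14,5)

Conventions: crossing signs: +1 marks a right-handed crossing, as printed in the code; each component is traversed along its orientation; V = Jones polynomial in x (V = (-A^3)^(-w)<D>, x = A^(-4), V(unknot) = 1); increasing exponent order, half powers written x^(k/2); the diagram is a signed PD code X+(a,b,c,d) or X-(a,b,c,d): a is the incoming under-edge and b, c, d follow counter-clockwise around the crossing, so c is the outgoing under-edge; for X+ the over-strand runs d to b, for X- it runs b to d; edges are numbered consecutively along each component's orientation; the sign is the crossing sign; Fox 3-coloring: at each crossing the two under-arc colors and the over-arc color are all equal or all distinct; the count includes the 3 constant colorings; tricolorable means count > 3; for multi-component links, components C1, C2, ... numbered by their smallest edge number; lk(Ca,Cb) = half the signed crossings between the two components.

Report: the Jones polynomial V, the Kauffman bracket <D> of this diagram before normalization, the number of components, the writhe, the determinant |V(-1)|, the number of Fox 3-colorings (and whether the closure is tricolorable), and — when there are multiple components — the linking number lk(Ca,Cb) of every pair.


V = -x^-3 + 2x^-2 - 2x^-1 + 3 - 2x + 2x^2 - x^3
<D> = A^-9 - 2A^-5 + 2A^-1 - 3A^3 + 2A^7 - 2A^11 + A^15 (w = +1)
1 component over 9 crossings, w = +1
3 Fox colorings among 3^9, |V(-1)| = 13: not tricolorable
why: palindromic: swapping x for 1/x fixes V


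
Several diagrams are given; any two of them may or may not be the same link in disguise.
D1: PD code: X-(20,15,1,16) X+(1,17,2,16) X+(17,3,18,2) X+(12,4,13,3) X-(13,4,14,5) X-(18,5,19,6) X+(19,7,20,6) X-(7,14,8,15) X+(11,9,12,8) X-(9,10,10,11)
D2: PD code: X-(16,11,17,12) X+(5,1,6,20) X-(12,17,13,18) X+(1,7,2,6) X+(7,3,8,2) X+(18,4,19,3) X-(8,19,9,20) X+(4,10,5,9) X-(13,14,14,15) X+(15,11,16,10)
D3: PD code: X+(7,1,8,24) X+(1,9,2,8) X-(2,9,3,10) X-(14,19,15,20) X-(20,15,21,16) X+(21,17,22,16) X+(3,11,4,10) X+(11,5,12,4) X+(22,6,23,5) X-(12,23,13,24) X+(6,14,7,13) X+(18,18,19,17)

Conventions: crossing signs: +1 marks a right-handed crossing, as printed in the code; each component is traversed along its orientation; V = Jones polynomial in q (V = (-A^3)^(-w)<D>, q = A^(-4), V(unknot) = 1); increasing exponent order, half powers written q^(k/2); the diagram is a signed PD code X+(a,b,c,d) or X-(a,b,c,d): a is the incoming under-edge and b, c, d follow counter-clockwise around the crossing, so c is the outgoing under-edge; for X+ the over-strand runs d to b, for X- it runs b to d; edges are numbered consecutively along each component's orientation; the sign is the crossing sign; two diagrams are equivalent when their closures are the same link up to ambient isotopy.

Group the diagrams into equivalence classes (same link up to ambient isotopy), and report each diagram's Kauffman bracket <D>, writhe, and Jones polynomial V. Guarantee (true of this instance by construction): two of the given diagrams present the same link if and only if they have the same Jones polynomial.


grouping into links: {D1} | {D2, D3}
V(D1) = 1  (w 0, c 10, <D> = 1)
V(D2) = q - q^2 + 2q^3 - q^4 + q^5 - q^6  (w +2, c 10, <D> = -A^-18 + A^-14 - A^-10 + 2A^-6 - A^-2 + A^2)
V(D3) = q - q^2 + 2q^3 - q^4 + q^5 - q^6  [12 crossings, <D> = -A^-12 + A^-8 - A^-4 + 2 - A^4 + A^8, w = +4]
why: 2 values of V(q) split the 3 diagrams


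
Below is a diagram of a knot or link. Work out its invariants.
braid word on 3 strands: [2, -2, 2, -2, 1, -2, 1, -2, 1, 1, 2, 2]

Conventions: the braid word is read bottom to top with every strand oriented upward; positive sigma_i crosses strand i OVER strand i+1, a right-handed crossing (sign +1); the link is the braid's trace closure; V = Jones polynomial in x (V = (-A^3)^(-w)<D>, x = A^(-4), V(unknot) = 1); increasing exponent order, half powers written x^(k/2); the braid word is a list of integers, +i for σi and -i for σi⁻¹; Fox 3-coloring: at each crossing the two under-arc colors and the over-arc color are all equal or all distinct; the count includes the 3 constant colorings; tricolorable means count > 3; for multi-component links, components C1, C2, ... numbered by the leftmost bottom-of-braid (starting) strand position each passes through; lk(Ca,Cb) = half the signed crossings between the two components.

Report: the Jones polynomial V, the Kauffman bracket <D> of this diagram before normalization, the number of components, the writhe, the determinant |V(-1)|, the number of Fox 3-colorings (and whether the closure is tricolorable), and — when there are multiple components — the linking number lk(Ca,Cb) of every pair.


Jones polynomial: V(x) = 2x - 2x^2 + 3x^3 - 3x^4 + 2x^5 - 2x^6 + x^7
<D> = A^-16 - 2A^-12 + 2A^-8 - 3A^-4 + 3 - 2A^4 + 2A^8; writhe +4
components 1, writhe +4 (12 crossings)
3-colorings: 9 of 3^12, det 15 — tricolorable
note: w = +4 (over 12 crossings) is diagram-only; (-A^3)^(-4) removes it from V


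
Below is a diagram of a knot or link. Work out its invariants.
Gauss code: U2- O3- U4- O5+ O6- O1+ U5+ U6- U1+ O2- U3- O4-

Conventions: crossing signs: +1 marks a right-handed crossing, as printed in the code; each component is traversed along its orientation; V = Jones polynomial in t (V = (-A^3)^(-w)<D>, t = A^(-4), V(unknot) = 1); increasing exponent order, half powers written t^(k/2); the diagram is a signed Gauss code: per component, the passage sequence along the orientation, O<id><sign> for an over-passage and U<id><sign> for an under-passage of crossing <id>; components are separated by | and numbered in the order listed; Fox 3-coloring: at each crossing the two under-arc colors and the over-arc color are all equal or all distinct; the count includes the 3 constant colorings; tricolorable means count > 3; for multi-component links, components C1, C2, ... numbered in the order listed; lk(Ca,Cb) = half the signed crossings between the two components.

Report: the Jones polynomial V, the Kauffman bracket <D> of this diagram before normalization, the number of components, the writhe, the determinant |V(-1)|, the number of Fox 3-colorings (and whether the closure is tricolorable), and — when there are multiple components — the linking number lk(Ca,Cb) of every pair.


Jones polynomial: V(t) = -t^-4 + t^-3 + t^-1
<D> = A^-2 + A^6 - A^10; writhe -2
components 1, writhe -2 (6 crossings)
3-colorings: 9 of 3^6, det 3 — tricolorable
note: w = -2 (over 6 crossings) is diagram-only; (-A^3)^(2) removes it from V


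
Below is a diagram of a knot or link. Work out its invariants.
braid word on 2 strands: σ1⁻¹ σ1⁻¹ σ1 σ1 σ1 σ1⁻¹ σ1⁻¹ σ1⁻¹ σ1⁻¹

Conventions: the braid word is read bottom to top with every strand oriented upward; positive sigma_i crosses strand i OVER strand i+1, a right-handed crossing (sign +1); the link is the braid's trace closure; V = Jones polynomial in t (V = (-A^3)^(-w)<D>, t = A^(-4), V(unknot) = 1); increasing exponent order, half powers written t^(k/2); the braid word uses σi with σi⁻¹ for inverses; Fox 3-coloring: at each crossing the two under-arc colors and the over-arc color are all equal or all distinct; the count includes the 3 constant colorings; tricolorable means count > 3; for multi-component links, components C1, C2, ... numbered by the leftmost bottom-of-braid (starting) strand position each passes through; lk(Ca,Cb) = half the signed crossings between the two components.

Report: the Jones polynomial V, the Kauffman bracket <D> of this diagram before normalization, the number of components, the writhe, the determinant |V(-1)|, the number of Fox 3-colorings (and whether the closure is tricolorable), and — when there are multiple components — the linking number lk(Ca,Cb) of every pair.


Jones polynomial: V(t) = -t^-4 + t^-3 + t^-1
<D> = -A^-5 - A^3 + A^7; writhe -3
components 1, writhe -3 (9 crossings)
3-colorings: 9 of 3^9, det 3 — tricolorable
note: w = -3 shifts under R1 moves; the (-A^3)^(3) factor cancels that in V


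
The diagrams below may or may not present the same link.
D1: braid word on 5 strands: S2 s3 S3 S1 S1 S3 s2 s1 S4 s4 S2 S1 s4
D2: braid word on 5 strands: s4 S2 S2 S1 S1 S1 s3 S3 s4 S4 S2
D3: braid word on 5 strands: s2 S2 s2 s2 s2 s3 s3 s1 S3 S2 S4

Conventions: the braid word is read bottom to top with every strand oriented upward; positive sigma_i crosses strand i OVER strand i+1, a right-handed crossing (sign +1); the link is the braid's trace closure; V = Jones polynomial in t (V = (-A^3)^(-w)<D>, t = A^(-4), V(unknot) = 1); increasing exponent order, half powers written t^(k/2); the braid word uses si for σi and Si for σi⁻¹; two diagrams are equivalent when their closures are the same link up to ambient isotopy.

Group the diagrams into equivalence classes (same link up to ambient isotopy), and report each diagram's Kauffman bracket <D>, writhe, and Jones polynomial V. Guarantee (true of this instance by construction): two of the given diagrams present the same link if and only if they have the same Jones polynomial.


classes: {D1} | {D2} | {D3}
V(D1) = t^(-9/2) - t^(-5/2) - t^(-3/2) - t^(-1/2)  [13 crossings, <D> = A^-7 + A^-3 + A - A^9, w = -3]
D2 (bracket A^-9 + A^-5 + 2A^-1 - A^7 - A^11 - A^15 + A^19; 11 crossings at w = -5): V = -t^(-17/2) + t^(-15/2) + t^(-13/2) + t^(-11/2) - 2t^(-7/2) - t^(-5/2) - t^(-3/2)
V(D3) = -t^(1/2) - t^(5/2)  (w +3, c 11, <D> = A^-1 + A^7)
insight: 3 values of V(t) split the 3 diagrams


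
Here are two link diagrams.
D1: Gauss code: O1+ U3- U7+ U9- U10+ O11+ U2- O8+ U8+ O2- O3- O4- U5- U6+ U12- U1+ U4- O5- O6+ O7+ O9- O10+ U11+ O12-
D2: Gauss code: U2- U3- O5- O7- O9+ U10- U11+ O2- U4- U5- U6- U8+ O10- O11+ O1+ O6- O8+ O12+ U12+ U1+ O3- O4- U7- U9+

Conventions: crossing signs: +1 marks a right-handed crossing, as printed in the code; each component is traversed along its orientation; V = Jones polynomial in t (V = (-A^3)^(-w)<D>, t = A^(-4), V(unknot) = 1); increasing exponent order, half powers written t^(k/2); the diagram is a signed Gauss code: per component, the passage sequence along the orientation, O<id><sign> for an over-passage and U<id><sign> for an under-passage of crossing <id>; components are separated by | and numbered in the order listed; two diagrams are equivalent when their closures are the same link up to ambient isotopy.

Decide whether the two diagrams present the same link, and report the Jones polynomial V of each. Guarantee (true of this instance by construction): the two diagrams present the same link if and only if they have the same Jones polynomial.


equivalent: no
V(D1) = 1  (w 0, c 12, <D> = 1)
V(D2) = -t^-4 + t^-3 + t^-1  (w -2, c 12, <D> = A^-2 + A^6 - A^10)
why: 2 values of V(t) split the 2 diagrams


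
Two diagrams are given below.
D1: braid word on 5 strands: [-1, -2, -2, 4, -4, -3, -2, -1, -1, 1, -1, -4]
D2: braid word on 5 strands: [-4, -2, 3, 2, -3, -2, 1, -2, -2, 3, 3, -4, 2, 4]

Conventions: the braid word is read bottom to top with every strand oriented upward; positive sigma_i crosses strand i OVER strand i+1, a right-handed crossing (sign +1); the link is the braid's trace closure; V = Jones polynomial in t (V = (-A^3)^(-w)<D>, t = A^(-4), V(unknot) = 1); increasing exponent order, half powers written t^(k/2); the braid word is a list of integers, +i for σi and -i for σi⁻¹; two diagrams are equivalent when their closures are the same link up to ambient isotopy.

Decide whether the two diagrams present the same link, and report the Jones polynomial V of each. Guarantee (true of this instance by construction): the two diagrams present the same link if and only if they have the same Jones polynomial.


equivalent: no
V(D1) = t^-8 - 2t^-7 + t^-6 - 2t^-5 + 2t^-4 + t^-2  (w -8, c 12, <D> = A^-16 + 2A^-8 - 2A^-4 + 1 - 2A^4 + A^8)
D2 (bracket -A^-12 + 2A^-8 - 2A^-4 + 3 - 2A^4 + 2A^8 - A^12; 14 crossings at w = 0): V = -t^-3 + 2t^-2 - 2t^-1 + 3 - 2t + 2t^2 - t^3
why: 2 values of V(t) split the 2 diagrams


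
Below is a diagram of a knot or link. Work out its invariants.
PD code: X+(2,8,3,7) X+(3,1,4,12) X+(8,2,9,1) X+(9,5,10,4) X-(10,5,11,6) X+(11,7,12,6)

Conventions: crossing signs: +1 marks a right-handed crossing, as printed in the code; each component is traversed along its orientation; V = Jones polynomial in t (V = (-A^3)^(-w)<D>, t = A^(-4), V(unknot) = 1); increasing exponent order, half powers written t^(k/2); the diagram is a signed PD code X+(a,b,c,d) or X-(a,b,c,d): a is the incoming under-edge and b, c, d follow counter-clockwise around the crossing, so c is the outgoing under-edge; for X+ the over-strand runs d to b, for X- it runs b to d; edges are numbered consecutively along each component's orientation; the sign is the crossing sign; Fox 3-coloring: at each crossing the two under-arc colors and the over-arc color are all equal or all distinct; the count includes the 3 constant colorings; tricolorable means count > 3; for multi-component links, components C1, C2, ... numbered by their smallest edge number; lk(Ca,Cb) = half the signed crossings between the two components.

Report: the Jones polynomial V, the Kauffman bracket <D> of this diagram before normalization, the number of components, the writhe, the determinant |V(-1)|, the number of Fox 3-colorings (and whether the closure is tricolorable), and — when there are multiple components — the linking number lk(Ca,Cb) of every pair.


Jones polynomial: V(t) = t + t^3 - t^4
<D> = -A^-4 + 1 + A^8; writhe +4
components 1, writhe +4 (6 crossings)
3-colorings: 9 of 3^6, det 3 — tricolorable
note: w = +4 shifts under R1 moves; the (-A^3)^(-4) factor cancels that in V


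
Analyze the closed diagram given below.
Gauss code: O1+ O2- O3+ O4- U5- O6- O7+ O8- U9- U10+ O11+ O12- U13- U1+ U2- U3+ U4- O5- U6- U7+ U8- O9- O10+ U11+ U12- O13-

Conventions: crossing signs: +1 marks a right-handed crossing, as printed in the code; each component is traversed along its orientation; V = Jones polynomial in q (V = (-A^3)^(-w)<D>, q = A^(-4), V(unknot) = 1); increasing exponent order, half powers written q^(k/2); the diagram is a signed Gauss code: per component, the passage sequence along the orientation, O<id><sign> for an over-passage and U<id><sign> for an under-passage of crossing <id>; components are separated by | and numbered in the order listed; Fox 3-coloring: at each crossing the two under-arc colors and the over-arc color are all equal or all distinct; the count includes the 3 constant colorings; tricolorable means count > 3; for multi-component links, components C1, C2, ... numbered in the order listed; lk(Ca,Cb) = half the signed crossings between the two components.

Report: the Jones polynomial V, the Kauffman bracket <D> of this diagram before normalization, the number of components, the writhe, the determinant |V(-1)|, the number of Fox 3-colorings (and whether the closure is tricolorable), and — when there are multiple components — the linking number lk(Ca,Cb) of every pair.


Jones polynomial: V(q) = -q^-4 + q^-3 + q^-1
<D> = -A^-5 - A^3 + A^7; writhe -3
components 1, writhe -3 (13 crossings)
3-colorings: 9 of 3^13, det 3 — tricolorable
note: w = -3 shifts under R1 moves; the (-A^3)^(3) factor cancels that in V


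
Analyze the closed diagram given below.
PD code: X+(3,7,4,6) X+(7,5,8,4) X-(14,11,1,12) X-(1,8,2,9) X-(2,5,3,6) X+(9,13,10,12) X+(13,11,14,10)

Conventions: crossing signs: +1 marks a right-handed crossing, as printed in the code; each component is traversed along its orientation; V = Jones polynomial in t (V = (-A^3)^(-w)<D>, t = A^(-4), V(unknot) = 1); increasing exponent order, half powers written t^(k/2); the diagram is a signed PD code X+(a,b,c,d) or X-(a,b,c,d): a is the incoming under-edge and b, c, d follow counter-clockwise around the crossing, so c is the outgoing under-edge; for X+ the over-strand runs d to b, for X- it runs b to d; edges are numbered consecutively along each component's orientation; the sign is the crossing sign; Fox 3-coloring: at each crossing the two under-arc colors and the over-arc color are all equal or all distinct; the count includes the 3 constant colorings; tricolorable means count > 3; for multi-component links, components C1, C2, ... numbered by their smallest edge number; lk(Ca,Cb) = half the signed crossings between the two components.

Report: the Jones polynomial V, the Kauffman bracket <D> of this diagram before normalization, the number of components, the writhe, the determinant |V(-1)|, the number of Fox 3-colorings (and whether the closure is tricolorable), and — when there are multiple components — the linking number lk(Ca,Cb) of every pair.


Jones polynomial: V(t) = 1
<D> = -A^3; writhe +1
components 1, writhe +1 (7 crossings)
3-colorings: 3 of 3^7, det 1 — not tricolorable
note: |V(-1)| = 1: so not tricolorable, since 3 does not divide 1


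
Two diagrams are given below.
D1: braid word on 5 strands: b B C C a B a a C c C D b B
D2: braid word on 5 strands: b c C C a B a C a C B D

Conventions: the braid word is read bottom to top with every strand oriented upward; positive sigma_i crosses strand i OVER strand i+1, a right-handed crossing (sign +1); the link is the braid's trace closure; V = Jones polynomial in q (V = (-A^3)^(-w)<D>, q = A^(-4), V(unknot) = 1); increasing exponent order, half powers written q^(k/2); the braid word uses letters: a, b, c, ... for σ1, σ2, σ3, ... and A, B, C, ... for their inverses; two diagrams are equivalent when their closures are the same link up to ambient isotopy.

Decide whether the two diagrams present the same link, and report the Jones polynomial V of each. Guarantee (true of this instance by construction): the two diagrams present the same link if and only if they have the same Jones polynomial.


same link: yes
V(D1) = -q^-3 + q^-2 - q^-1 + 3 - q + q^2 - q^3  [14 crossings, <D> = -A^-18 + A^-14 - A^-10 + 3A^-6 - A^-2 + A^2 - A^6, w = -2]
V(D2) = -q^-3 + q^-2 - q^-1 + 3 - q + q^2 - q^3  (w -2, c 12, <D> = -A^-18 + A^-14 - A^-10 + 3A^-6 - A^-2 + A^2 - A^6)
note: from 14 to 12 crossings by R-moves: one link, two diagrams


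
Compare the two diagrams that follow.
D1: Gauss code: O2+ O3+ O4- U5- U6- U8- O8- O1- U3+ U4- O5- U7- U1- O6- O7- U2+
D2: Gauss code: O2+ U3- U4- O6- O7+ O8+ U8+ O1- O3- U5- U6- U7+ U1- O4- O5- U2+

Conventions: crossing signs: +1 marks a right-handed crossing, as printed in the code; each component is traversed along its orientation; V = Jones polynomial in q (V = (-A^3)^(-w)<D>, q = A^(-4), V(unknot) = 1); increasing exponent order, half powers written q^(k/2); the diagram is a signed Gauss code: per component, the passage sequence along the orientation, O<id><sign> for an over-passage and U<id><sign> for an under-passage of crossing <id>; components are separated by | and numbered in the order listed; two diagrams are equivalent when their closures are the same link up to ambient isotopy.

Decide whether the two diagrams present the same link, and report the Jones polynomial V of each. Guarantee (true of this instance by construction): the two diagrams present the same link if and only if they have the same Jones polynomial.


same link: yes
V(D1) = -q^-4 + q^-3 + q^-1  [8 crossings, <D> = A^-8 + 1 - A^4, w = -4]
D2 (bracket A^-2 + A^6 - A^10; 8 crossings at w = -2): V = -q^-4 + q^-3 + q^-1
note: from 8 to 8 crossings by R-moves: one link, two diagrams


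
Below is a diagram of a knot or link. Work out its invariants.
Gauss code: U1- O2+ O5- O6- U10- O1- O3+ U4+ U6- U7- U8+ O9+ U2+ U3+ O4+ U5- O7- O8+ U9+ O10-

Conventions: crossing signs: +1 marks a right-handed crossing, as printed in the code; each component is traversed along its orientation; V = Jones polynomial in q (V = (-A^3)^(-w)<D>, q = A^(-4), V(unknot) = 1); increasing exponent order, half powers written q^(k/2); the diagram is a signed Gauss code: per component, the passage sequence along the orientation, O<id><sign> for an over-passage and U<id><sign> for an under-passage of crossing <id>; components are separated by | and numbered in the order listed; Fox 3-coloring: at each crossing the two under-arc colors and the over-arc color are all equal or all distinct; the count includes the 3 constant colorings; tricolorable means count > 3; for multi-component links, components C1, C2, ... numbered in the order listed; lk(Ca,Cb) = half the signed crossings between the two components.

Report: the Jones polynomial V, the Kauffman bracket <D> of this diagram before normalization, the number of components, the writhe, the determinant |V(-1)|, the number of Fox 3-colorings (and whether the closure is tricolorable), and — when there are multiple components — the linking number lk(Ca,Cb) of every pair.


Jones polynomial: V(q) = -q^-3 + q^-2 - q^-1 + 3 - q + q^2 - q^3
<D> = -A^-12 + A^-8 - A^-4 + 3 - A^4 + A^8 - A^12; writhe 0
components 1, writhe 0 (10 crossings)
3-colorings: 27 of 3^10, det 9 — tricolorable
note: palindromic: swapping q for 1/q fixes V


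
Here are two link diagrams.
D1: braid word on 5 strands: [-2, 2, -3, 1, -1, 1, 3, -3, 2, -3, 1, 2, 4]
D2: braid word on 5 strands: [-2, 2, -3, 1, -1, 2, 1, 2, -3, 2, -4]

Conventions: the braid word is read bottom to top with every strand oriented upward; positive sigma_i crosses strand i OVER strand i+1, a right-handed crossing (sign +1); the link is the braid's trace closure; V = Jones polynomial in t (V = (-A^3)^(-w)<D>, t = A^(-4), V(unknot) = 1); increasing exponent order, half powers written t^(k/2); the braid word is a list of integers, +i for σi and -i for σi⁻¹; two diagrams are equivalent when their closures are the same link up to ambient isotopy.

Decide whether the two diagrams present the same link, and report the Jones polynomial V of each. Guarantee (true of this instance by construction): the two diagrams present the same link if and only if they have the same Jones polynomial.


same link: yes
V(D1) = -t^(-3/2) + t^(-1/2) - 2t^(1/2) + t^(3/2) - 2t^(5/2) + t^(7/2)  [13 crossings, <D> = -A^-5 + 2A^-1 - A^3 + 2A^7 - A^11 + A^15, w = +3]
D2 (bracket -A^-11 + 2A^-7 - A^-3 + 2A - A^5 + A^9; 11 crossings at w = +1): V = -t^(-3/2) + t^(-1/2) - 2t^(1/2) + t^(3/2) - 2t^(5/2) + t^(7/2)
note: one V(t) for all 2 diagrams — one class (guaranteed)


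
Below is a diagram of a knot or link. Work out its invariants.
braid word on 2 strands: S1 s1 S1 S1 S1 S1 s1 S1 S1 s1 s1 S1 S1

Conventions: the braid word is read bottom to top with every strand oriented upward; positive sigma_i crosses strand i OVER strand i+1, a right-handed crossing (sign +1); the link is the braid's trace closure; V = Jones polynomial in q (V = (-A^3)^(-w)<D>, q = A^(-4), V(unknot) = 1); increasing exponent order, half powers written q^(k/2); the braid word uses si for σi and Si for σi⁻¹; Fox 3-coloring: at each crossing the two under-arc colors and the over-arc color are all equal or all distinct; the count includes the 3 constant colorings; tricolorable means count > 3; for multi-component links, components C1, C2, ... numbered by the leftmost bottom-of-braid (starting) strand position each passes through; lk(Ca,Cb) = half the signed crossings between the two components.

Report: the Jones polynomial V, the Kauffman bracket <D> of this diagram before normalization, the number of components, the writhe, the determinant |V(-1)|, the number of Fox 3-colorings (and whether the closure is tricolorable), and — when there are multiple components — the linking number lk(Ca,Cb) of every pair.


Jones polynomial: V(q) = -q^-7 + q^-6 - q^-5 + q^-4 + q^-2
<D> = -A^-7 - A + A^5 - A^9 + A^13; writhe -5
components 1, writhe -5 (13 crossings)
3-colorings: 3 of 3^13, det 5 — not tricolorable
note: V spans 5 powers of q: at least 5 crossings in any diagram


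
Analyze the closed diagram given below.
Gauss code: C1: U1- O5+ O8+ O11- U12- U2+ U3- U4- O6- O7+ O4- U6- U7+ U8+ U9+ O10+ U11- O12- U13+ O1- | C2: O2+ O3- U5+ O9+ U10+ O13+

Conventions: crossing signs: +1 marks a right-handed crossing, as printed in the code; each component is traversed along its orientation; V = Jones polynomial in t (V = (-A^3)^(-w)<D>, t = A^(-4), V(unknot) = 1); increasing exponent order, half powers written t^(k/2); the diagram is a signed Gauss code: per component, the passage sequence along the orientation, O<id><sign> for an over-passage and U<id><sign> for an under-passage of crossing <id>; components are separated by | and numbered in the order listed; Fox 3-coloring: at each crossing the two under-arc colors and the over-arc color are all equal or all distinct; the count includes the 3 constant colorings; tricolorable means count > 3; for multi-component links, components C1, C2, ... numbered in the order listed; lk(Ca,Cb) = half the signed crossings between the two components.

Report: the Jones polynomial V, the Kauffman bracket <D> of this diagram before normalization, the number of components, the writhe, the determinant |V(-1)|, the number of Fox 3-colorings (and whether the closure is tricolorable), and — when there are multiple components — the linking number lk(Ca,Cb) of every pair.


Jones polynomial: V(t) = -t^(1/2) + t^(3/2) - t^(5/2) - t^(9/2)
<D> = A^-15 + A^-7 - A^-3 + A; writhe +1
components 2, writhe +1 (13 crossings)
linking number lk(C1,C2) = +2
3-colorings: 3 of 3^13, det 4 — not tricolorable
note: det 4 = |V(-1)|; not divisible by 3, so not tricolorable


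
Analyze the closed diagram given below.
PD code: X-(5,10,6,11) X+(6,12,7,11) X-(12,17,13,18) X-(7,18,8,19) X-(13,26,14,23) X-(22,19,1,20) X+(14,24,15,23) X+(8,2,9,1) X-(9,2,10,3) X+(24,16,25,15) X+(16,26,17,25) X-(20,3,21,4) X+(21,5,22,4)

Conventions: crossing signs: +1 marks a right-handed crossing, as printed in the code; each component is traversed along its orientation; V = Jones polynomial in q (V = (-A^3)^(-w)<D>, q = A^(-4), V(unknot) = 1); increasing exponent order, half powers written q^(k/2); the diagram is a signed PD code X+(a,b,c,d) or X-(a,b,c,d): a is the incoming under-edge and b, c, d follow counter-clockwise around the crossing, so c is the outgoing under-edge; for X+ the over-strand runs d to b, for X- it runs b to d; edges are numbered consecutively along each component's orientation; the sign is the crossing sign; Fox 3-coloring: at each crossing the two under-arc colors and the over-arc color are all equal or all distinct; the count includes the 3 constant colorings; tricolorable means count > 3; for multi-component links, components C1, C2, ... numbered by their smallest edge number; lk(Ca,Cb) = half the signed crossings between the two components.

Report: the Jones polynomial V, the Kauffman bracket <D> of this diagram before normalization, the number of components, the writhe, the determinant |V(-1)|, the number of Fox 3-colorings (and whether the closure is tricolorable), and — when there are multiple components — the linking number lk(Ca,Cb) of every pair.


Jones polynomial: V(q) = -q^(1/2) - q^(5/2)
<D> = A^-13 + A^-5; writhe -1
components 2, writhe -1 (13 crossings)
linking number lk(C1,C2) = +1
3-colorings: 3 of 3^13, det 2 — not tricolorable
note: |V(-1)| = 2: so not tricolorable, since 3 does not divide 2


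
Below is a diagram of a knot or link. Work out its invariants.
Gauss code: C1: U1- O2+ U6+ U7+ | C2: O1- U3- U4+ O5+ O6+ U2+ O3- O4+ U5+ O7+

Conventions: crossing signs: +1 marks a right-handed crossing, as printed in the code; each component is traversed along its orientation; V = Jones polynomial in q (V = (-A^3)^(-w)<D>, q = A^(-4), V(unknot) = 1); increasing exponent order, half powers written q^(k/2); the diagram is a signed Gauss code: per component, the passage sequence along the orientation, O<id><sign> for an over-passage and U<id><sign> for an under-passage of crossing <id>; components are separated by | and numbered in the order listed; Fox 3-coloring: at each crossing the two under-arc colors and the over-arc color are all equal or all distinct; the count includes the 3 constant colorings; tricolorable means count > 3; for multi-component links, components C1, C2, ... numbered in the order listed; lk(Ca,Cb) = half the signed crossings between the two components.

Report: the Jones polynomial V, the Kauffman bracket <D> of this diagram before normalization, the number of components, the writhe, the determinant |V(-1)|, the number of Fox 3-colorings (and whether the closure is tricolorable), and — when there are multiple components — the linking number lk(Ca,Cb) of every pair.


Jones polynomial: V(q) = -q^(1/2) - q^(5/2)
<D> = A^-1 + A^7; writhe +3
components 2, writhe +3 (7 crossings)
linking number lk(C1,C2) = +1
3-colorings: 3 of 3^7, det 2 — not tricolorable
note: w = +3 shifts under R1 moves; the (-A^3)^(-3) factor cancels that in V


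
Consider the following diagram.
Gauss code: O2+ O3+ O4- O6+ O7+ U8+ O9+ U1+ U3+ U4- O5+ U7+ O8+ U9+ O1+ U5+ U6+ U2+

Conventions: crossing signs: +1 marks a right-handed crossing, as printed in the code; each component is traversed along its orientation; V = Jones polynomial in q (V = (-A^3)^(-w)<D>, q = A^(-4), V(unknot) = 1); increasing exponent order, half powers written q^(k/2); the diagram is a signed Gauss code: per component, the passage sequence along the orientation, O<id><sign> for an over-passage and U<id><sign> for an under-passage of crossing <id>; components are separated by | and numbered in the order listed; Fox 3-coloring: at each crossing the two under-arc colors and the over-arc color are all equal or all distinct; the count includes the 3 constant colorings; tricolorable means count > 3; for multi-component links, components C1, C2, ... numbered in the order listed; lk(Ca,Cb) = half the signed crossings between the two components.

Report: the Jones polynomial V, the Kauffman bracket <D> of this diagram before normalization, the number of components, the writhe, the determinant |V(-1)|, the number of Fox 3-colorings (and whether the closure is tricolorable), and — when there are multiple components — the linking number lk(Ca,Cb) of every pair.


V = q^2 + q^4 - q^5 + q^6 - q^7
<D> = A^-7 - A^-3 + A - A^5 - A^13 (w = +7)
1 component over 9 crossings, w = +7
3 Fox colorings among 3^9, |V(-1)| = 5: not tricolorable
why: V spans 5 powers of q: at least 5 crossings in any diagram


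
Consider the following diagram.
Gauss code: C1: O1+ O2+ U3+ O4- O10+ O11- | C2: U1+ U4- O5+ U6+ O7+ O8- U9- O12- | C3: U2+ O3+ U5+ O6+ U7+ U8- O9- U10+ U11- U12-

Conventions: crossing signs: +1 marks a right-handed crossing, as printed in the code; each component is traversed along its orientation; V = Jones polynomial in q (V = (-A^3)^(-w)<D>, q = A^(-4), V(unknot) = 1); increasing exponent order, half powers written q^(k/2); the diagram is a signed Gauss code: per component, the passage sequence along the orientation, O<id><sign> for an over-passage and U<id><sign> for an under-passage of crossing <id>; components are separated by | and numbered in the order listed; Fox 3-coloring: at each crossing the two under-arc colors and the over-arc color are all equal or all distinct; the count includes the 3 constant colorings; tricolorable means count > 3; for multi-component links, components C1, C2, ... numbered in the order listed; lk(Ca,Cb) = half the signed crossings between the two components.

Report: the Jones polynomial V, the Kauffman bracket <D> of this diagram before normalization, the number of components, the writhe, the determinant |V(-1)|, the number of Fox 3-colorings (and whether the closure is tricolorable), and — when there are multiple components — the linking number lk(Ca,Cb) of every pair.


Jones polynomial: V(q) = 1 + q + q^2 + q^3
<D> = A^-6 + A^-2 + A^2 + A^6; writhe +2
components 3, writhe +2 (12 crossings)
linking number lk(C1,C2) = 0
lk(C1,C3): +1
lk(C2,C3) = 0
3-colorings: 9 of 3^12, det 0 — tricolorable
note: span 3 respects span(V) <= c + mu - 1 = 14 for this 3-component diagram


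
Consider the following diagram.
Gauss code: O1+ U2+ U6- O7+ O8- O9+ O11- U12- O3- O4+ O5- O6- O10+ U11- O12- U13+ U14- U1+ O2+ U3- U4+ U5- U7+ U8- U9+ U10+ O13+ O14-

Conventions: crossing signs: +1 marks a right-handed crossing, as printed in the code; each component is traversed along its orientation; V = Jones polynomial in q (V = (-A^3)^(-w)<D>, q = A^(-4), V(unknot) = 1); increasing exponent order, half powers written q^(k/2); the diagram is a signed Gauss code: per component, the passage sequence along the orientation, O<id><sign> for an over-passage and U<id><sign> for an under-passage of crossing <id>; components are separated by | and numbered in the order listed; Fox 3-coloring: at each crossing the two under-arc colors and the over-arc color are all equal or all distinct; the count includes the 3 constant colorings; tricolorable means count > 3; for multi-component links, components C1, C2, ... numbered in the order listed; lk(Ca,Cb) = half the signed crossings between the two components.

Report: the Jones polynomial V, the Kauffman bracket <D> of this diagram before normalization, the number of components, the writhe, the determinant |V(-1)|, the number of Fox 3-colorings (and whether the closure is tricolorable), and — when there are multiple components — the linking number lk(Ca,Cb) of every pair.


V(q) = -q^-3 + q^-2 - q^-1 + 3 - q + q^2 - q^3
bracket: -A^-12 + A^-8 - A^-4 + 3 - A^4 + A^8 - A^12, w = 0
1 component, writhe 0, over 14 crossings
det 9, colorings 27 of 3^14 — tricolorable
observation: w = 0 shifts under R1 moves; the (-A^3)^(0) factor cancels that in V


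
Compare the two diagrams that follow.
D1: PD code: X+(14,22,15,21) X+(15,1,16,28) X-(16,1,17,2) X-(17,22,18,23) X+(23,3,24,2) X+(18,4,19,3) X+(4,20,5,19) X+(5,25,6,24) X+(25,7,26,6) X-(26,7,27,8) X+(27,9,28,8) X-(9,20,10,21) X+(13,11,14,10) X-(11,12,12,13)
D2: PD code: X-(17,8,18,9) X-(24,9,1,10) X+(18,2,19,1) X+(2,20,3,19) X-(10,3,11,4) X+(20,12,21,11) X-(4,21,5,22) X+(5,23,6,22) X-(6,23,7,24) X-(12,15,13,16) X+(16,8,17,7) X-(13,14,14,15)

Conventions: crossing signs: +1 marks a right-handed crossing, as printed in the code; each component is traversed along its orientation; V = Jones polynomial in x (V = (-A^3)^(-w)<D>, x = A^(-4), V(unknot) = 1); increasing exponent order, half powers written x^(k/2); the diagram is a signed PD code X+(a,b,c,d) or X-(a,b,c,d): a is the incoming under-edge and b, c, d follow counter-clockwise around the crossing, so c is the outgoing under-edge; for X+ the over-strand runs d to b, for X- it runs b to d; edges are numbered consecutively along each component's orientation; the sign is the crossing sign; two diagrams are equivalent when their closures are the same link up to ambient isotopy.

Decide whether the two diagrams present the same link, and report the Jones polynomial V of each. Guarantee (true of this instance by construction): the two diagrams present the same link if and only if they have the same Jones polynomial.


equivalent: no
D1 (bracket -A^-12 + A^-8 - A^-4 + 2 - A^4 + A^8; 14 crossings at w = +4): V = x - x^2 + 2x^3 - x^4 + x^5 - x^6
V(D2) = -x^-3 + 2x^-2 - 2x^-1 + 3 - 2x + 2x^2 - x^3  [12 crossings, <D> = -A^-18 + 2A^-14 - 2A^-10 + 3A^-6 - 2A^-2 + 2A^2 - A^6, w = -2]
observation: 2 values of V(x) split the 2 diagrams


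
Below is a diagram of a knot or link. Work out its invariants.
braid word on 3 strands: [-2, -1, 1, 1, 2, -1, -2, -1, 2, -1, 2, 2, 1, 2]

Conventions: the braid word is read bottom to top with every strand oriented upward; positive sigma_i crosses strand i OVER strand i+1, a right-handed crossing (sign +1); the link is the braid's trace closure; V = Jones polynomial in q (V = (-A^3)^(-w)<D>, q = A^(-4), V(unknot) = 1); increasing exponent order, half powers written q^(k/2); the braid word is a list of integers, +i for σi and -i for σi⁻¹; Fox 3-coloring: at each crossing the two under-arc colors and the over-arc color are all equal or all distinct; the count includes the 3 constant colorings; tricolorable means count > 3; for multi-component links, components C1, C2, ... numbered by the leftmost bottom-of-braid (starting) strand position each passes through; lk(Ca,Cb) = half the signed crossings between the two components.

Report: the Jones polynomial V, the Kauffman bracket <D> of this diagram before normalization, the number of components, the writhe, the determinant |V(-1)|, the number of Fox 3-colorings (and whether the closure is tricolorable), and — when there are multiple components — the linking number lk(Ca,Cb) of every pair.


Jones polynomial: V(q) = 1 + q + q^2 + q^3
<D> = A^-6 + A^-2 + A^2 + A^6; writhe +2
components 3, writhe +2 (14 crossings)
linking number lk(C1,C2) = +1
lk(C1,C3): 0
lk(C2,C3) = 0
3-colorings: 9 of 3^14, det 0 — tricolorable
note: the word shrinks to σ2⁻¹ σ1 σ2 σ1⁻¹ σ2⁻¹ σ1⁻¹ σ2 σ1⁻¹ σ2 σ2 σ1 σ2 after cancelling


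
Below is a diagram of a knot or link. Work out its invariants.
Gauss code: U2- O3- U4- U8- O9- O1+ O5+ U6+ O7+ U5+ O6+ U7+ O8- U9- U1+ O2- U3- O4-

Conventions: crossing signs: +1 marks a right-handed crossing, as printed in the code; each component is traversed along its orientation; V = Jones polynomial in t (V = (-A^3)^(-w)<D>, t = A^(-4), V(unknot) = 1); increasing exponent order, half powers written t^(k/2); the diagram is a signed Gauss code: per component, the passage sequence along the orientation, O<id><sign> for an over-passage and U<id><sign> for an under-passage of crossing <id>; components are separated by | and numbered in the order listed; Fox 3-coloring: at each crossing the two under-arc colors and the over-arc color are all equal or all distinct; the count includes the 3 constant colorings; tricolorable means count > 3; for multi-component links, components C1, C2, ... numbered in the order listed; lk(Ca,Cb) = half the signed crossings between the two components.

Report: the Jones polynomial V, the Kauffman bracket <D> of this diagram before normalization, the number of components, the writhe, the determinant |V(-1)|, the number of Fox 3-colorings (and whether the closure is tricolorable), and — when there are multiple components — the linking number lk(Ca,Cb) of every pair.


Jones polynomial: V(t) = -t^-3 + t^-2 - t^-1 + 3 - t + t^2 - t^3
<D> = A^-15 - A^-11 + A^-7 - 3A^-3 + A - A^5 + A^9; writhe -1
components 1, writhe -1 (9 crossings)
3-colorings: 27 of 3^9, det 9 — tricolorable
note: palindromic: swapping t for 1/t fixes V


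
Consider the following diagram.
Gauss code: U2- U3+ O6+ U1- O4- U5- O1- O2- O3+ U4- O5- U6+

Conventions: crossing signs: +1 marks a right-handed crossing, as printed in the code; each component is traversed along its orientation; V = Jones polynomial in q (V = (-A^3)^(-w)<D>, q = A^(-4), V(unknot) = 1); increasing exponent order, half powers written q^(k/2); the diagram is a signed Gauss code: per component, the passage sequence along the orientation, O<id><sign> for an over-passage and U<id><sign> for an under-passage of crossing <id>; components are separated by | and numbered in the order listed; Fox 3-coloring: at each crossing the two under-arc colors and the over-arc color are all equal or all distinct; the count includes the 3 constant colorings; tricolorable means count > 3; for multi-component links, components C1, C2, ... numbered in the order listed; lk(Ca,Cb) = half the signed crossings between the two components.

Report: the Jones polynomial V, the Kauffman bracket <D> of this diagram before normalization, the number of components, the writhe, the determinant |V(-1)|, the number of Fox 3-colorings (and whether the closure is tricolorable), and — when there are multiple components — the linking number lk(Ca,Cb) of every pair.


V = -q^-4 + q^-3 + q^-1
<D> = A^-2 + A^6 - A^10 (w = -2)
1 component over 6 crossings, w = -2
9 Fox colorings among 3^6, |V(-1)| = 3: tricolorable
why: w = -2 (over 6 crossings) is diagram-only; (-A^3)^(2) removes it from V
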